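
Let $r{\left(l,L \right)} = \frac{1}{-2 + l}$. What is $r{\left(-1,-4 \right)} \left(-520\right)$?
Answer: $\frac{520}{3} \approx 173.33$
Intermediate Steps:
$r{\left(-1,-4 \right)} \left(-520\right) = \frac{1}{-2 - 1} \left(-520\right) = \frac{1}{-3} \left(-520\right) = \left(- \frac{1}{3}\right) \left(-520\right) = \frac{520}{3}$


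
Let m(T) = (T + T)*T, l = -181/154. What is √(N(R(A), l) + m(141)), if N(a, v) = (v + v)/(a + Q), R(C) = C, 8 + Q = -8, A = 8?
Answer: √3772010242/308 ≈ 199.40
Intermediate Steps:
Q = -16 (Q = -8 - 8 = -16)
l = -181/154 (l = -181*1/154 = -181/154 ≈ -1.1753)
m(T) = 2*T² (m(T) = (2*T)*T = 2*T²)
N(a, v) = 2*v/(-16 + a) (N(a, v) = (v + v)/(a - 16) = (2*v)/(-16 + a) = 2*v/(-16 + a))
√(N(R(A), l) + m(141)) = √(2*(-181/154)/(-16 + 8) + 2*141²) = √(2*(-181/154)/(-8) + 2*19881) = √(2*(-181/154)*(-⅛) + 39762) = √(181/616 + 39762) = √(24493573/616) = √3772010242/308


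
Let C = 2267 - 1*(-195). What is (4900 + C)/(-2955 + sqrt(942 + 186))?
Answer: -7251570/2910299 - 4908*sqrt(282)/2910299 ≈ -2.5200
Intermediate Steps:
C = 2462 (C = 2267 + 195 = 2462)
(4900 + C)/(-2955 + sqrt(942 + 186)) = (4900 + 2462)/(-2955 + sqrt(942 + 186)) = 7362/(-2955 + sqrt(1128)) = 7362/(-2955 + 2*sqrt(282))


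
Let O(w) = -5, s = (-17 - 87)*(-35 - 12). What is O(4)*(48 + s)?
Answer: -24680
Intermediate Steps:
s = 4888 (s = -104*(-47) = 4888)
O(4)*(48 + s) = -5*(48 + 4888) = -5*4936 = -24680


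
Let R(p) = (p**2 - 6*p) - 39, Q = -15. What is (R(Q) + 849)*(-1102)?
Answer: -1239750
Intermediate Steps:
R(p) = -39 + p**2 - 6*p
(R(Q) + 849)*(-1102) = ((-39 + (-15)**2 - 6*(-15)) + 849)*(-1102) = ((-39 + 225 + 90) + 849)*(-1102) = (276 + 849)*(-1102) = 1125*(-1102) = -1239750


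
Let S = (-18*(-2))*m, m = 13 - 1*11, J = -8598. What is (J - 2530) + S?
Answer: -11056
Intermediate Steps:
m = 2 (m = 13 - 11 = 2)
S = 72 (S = -18*(-2)*2 = -9*(-4)*2 = 36*2 = 72)
(J - 2530) + S = (-8598 - 2530) + 72 = -11128 + 72 = -11056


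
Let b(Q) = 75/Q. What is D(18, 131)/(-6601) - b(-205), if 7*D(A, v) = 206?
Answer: 16699/46207 ≈ 0.36140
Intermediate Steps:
D(A, v) = 206/7 (D(A, v) = (1/7)*206 = 206/7)
D(18, 131)/(-6601) - b(-205) = (206/7)/(-6601) - 75/(-205) = (206/7)*(-1/6601) - 75*(-1)/205 = -206/46207 - 1*(-15/41) = -206/46207 + 15/41 = 16699/46207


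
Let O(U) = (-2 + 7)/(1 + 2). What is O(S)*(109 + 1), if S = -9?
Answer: 550/3 ≈ 183.33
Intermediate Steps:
O(U) = 5/3
O(S)*(109 + 1) = 5*(109 + 1)/3 = (5/3)*110 = 550/3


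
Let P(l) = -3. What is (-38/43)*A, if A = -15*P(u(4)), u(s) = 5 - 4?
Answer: -1710/43 ≈ -39.767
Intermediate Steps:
u(s) = 1
A = 45 (A = -15*(-3) = 45)
(-38/43)*A = -38/43*45 = -1710/43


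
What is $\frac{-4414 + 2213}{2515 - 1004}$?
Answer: $- \frac{2201}{1511} \approx -1.4567$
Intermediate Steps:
$\frac{-4414 + 2213}{2515 - 1004} = - \frac{2201}{2515 - 1004} = - \frac{2201}{1511}$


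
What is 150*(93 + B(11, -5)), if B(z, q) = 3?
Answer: 14400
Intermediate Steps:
150*(93 + B(11, -5)) = 150*(93 + 3) = 150*96 = 14400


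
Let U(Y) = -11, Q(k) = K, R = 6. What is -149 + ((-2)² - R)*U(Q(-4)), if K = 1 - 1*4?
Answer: -127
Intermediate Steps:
K = -3 (K = 1 - 4 = -3)
Q(k) = -3
-149 + ((-2)² - R)*U(Q(-4)) = -149 + ((-2)² - 1*6)*(-11) = -149 + (4 - 6)*(-11) = -149 - 2*(-11) = -149 + 22 = -127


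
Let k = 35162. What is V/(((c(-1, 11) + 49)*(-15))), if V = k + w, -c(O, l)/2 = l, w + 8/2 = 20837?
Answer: -3733/27 ≈ -138.26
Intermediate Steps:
w = 20833 (w = -4 + 20837 = 20833)
c(O, l) = -2*l
V = 55995 (V = 35162 + 20833 = 55995)
V/(((c(-1, 11) + 49)*(-15))) = 55995/(((-2*11 + 49)*(-15))) = 55995/(((-22 + 49)*(-15))) = 55995/((27*(-15))) = 55995/(-405) = 55995*(-1/405) = -3733/27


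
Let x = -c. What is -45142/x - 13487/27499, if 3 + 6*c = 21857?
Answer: 3576707125/300481573 ≈ 11.903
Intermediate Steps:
c = 10927/3 (c = -½ + (⅙)*21857 = -½ + 21857/6 = 10927/3 ≈ 3642.3)
x = -10927/3 (x = -1*10927/3 = -10927/3 ≈ -3642.3)
-45142/x - 13487/27499 = -45142/(-10927/3) - 13487/27499 = -45142*(-3/10927) - 13487*1/27499 = 135426/10927 - 13487/27499 = 3576707125/300481573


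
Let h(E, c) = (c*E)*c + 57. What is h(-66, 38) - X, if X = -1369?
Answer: -93878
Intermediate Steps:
h(E, c) = 57 + E*c² (h(E, c) = (E*c)*c + 57 = E*c² + 57 = 57 + E*c²)
h(-66, 38) - X = (57 - 66*38²) - 1*(-1369) = (57 - 66*1444) + 1369 = (57 - 95304) + 1369 = -95247 + 1369 = -93878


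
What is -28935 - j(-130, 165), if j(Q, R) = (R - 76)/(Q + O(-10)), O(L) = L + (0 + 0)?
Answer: -4050811/140 ≈ -28934.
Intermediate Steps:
O(L) = L (O(L) = L + 0 = L)
j(Q, R) = (-76 + R)/(-10 + Q) (j(Q, R) = (R - 76)/(Q - 10) = (-76 + R)/(-10 + Q))
-28935 - j(-130, 165) = -28935 - (-76 + 165)/(-10 - 130) = -28935 - 89/(-140) = -28935 - (-1)*89/140 = -28935 - 1*(-89/140) = -28935 + 89/140 = -4050811/140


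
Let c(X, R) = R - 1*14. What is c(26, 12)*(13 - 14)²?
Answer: -2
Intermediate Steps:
c(X, R) = -14 + R (c(X, R) = R - 14 = -14 + R)
c(26, 12)*(13 - 14)² = (-14 + 12)*(13 - 14)² = -2*(-1)² = -2*1 = -2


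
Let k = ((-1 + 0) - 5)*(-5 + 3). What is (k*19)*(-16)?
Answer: -3648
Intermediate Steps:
k = 12 (k = (-1 - 5)*(-2) = -6*(-2) = 12)
(k*19)*(-16) = (12*19)*(-16) = 228*(-16) = -3648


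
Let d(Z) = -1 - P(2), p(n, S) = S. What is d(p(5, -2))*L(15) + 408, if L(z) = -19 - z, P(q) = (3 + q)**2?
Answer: 1292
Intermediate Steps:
d(Z) = -26 (d(Z) = -1 - (3 + 2)**2 = -1 - 1*5**2 = -1 - 1*25 = -1 - 25 = -26)
d(p(5, -2))*L(15) + 408 = -26*(-19 - 1*15) + 408 = -26*(-19 - 15) + 408 = -26*(-34) + 408 = 884 + 408 = 1292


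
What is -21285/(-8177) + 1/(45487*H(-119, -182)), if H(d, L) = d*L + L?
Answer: 1599451193969/614456772748 ≈ 2.6030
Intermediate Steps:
H(d, L) = L + L*d (H(d, L) = L*d + L = L + L*d)
-21285/(-8177) + 1/(45487*H(-119, -182)) = -21285/(-8177) + 1/(45487*((-182*(1 - 119)))) = -21285*(-1/8177) + 1/(45487*((-182*(-118)))) = 21285/8177 + (1/45487)/21476 = 21285/8177 + (1/45487)*(1/21476) = 21285/8177 + 1/976878812 = 1599451193969/614456772748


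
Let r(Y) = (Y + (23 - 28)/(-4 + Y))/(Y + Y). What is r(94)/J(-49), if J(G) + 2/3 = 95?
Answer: 1691/319224 ≈ 0.0052972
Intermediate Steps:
r(Y) = (Y - 5/(-4 + Y))/(2*Y) (r(Y) = (Y - 5/(-4 + Y))/((2*Y)) = (Y - 5/(-4 + Y))*(1/(2*Y)) = (Y - 5/(-4 + Y))/(2*Y))
J(G) = 283/3 (J(G) = -2/3 + 95 = 283/3)
r(94)/J(-49) = ((1/2)*(-5 + 94**2 - 4*94)/(94*(-4 + 94)))/(283/3) = ((1/2)*(1/94)*(-5 + 8836 - 376)/90)*(3/283) = ((1/2)*(1/94)*(1/90)*8455)*(3/283) = (1691/3384)*(3/283) = 1691/319224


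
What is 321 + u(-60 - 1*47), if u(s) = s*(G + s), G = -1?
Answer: 11877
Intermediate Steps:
u(s) = s*(-1 + s)
321 + u(-60 - 1*47) = 321 + (-60 - 1*47)*(-1 + (-60 - 1*47)) = 321 + (-60 - 47)*(-1 + (-60 - 47)) = 321 - 107*(-1 - 107) = 321 - 107*(-108) = 321 + 11556 = 11877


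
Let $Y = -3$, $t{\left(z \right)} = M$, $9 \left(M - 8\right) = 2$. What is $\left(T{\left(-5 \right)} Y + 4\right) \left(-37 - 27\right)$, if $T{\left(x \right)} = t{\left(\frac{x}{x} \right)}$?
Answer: $\frac{3968}{3} \approx 1322.7$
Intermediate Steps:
$M = \frac{74}{9}$ ($M = 8 + \frac{1}{9} \cdot 2 = 8 + \frac{2}{9} = \frac{74}{9} \approx 8.2222$)
$t{\left(z \right)} = \frac{74}{9}$
$T{\left(x \right)} = \frac{74}{9}$
$\left(T{\left(-5 \right)} Y + 4\right) \left(-37 - 27\right) = \left(\frac{74}{9} \left(-3\right) + 4\right) \left(-37 - 27\right) = \left(- \frac{74}{3} + 4\right) \left(-64\right) = \left(- \frac{62}{3}\right) \left(-64\right) = \frac{3968}{3}$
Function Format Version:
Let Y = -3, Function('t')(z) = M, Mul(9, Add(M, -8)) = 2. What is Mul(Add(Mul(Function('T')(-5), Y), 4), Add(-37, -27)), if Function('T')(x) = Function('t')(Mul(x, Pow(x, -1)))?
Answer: Rational(3968, 3) ≈ 1322.7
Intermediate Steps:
M = Rational(74, 9) (M = Add(8, Mul(Rational(1, 9), 2)) = Add(8, Rational(2, 9)) = Rational(74, 9) ≈ 8.2222)
Function('t')(z) = Rational(74, 9)
Function('T')(x) = Rational(74, 9)
Mul(Add(Mul(Function('T')(-5), Y), 4), Add(-37, -27)) = Mul(Add(Mul(Rational(74, 9), -3), 4), Add(-37, -27)) = Mul(Add(Rational(-74, 3), 4), -64) = Mul(Rational(-62, 3), -64) = Rational(3968, 3)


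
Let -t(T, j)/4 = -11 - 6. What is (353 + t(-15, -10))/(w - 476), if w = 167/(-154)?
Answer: -64834/73471 ≈ -0.88244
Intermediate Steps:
w = -167/154 (w = 167*(-1/154) = -167/154 ≈ -1.0844)
t(T, j) = 68 (t(T, j) = -4*(-11 - 6) = -4*(-17) = 68)
(353 + t(-15, -10))/(w - 476) = (353 + 68)/(-167/154 - 476) = 421/(-73471/154) = 421*(-154/73471) = -64834/73471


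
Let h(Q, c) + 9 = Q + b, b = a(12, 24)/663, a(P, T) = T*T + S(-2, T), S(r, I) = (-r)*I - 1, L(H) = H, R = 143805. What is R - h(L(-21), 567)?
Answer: 95361982/663 ≈ 1.4383e+5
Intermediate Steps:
S(r, I) = -1 - I*r (S(r, I) = -I*r - 1 = -1 - I*r)
a(P, T) = -1 + T² + 2*T (a(P, T) = T*T + (-1 - 1*T*(-2)) = T² + (-1 + 2*T) = -1 + T² + 2*T)
b = 623/663 (b = (-1 + 24² + 2*24)/663 = (-1 + 576 + 48)*(1/663) = 623*(1/663) = 623/663 ≈ 0.93967)
h(Q, c) = -5344/663 + Q (h(Q, c) = -9 + (Q + 623/663) = -9 + (623/663 + Q) = -5344/663 + Q)
R - h(L(-21), 567) = 143805 - (-5344/663 - 21) = 143805 - 1*(-19267/663) = 143805 + 19267/663 = 95361982/663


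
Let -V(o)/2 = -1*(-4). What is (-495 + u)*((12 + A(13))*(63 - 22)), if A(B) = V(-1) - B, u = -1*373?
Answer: 320292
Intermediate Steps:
V(o) = -8 (V(o) = -(-2)*(-4) = -2*4 = -8)
u = -373
A(B) = -8 - B
(-495 + u)*((12 + A(13))*(63 - 22)) = (-495 - 373)*((12 + (-8 - 1*13))*(63 - 22)) = -868*(12 + (-8 - 13))*41 = -868*(12 - 21)*41 = -(-7812)*41 = -868*(-369) = 320292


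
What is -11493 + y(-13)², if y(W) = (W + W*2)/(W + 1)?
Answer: -183719/16 ≈ -11482.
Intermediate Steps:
y(W) = 3*W/(1 + W) (y(W) = (W + 2*W)/(1 + W) = (3*W)/(1 + W) = 3*W/(1 + W))
-11493 + y(-13)² = -11493 + (3*(-13)/(1 - 13))² = -11493 + (3*(-13)/(-12))² = -11493 + (3*(-13)*(-1/12))² = -11493 + (13/4)² = -11493 + 169/16 = -183719/16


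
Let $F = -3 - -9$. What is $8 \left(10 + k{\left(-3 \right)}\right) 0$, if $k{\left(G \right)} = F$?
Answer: $0$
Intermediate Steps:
$F = 6$ ($F = -3 + 9 = 6$)
$k{\left(G \right)} = 6$
$8 \left(10 + k{\left(-3 \right)}\right) 0 = 8 \left(10 + 6\right) 0 = 8 \cdot 16 \cdot 0 = 128 \cdot 0 = 0$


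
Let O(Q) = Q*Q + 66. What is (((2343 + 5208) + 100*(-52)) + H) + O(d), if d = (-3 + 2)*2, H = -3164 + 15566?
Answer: 14823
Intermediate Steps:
H = 12402
d = -2 (d = -1*2 = -2)
O(Q) = 66 + Q**2 (O(Q) = Q**2 + 66 = 66 + Q**2)
(((2343 + 5208) + 100*(-52)) + H) + O(d) = (((2343 + 5208) + 100*(-52)) + 12402) + (66 + (-2)**2) = ((7551 - 5200) + 12402) + (66 + 4) = (2351 + 12402) + 70 = 14753 + 70 = 14823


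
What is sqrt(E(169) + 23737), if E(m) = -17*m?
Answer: 8*sqrt(326) ≈ 144.44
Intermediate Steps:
sqrt(E(169) + 23737) = sqrt(-17*169 + 23737) = sqrt(-2873 + 23737) = sqrt(20864) = 8*sqrt(326)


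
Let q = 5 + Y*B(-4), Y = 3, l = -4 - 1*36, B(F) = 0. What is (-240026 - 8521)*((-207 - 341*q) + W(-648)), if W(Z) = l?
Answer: 485163744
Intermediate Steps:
l = -40 (l = -4 - 36 = -40)
W(Z) = -40
q = 5 (q = 5 + 3*0 = 5 + 0 = 5)
(-240026 - 8521)*((-207 - 341*q) + W(-648)) = (-240026 - 8521)*((-207 - 341*5) - 40) = -248547*((-207 - 1705) - 40) = -248547*(-1912 - 40) = -248547*(-1952) = 485163744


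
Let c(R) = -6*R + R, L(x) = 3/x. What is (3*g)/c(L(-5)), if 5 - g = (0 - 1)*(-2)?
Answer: 3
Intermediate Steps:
c(R) = -5*R
g = 3 (g = 5 - (0 - 1)*(-2) = 5 - (-1)*(-2) = 5 - 1*2 = 5 - 2 = 3)
(3*g)/c(L(-5)) = (3*3)/((-15/(-5))) = 9/((-15*(-1)/5)) = 9/((-5*(-3/5))) = 9/3 = 9*(1/3) = 3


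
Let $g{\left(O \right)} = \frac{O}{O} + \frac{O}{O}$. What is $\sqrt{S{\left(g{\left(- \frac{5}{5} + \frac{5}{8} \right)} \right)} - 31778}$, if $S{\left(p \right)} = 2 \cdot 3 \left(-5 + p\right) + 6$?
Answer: $17 i \sqrt{110} \approx 178.3 i$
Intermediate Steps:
$g{\left(O \right)} = 2$ ($g{\left(O \right)} = 1 + 1 = 2$)
$S{\left(p \right)} = -24 + 6 p$ ($S{\left(p \right)} = 2 \left(-15 + 3 p\right) + 6 = \left(-30 + 6 p\right) + 6 = -24 + 6 p$)
$\sqrt{S{\left(g{\left(- \frac{5}{5} + \frac{5}{8} \right)} \right)} - 31778} = \sqrt{\left(-24 + 6 \cdot 2\right) - 31778} = \sqrt{\left(-24 + 12\right) - 31778} = \sqrt{-12 - 31778} = \sqrt{-31790} = 17 i \sqrt{110}$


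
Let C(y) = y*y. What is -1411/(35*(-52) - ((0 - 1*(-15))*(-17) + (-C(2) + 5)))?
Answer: 1411/1566 ≈ 0.90102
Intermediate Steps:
C(y) = y²
-1411/(35*(-52) - ((0 - 1*(-15))*(-17) + (-C(2) + 5))) = -1411/(35*(-52) - ((0 - 1*(-15))*(-17) + (-1*2² + 5))) = -1411/(-1820 - ((0 + 15)*(-17) + (-1*4 + 5))) = -1411/(-1820 - (15*(-17) + (-4 + 5))) = -1411/(-1820 - (-255 + 1)) = -1411/(-1820 - 1*(-254)) = -1411/(-1820 + 254) = -1411/(-1566) = -1411*(-1/1566) = 1411/1566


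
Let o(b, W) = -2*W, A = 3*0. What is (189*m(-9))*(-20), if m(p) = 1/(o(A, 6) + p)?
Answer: 180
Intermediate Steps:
A = 0
m(p) = 1/(-12 + p) (m(p) = 1/(-2*6 + p) = 1/(-12 + p))
(189*m(-9))*(-20) = (189/(-12 - 9))*(-20) = (189/(-21))*(-20) = (189*(-1/21))*(-20) = -9*(-20) = 180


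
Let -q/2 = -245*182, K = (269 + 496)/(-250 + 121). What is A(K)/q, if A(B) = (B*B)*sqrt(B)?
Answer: 13005*I*sqrt(10965)/1418086852 ≈ 0.00096031*I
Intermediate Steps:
K = -255/43 (K = 765/(-129) = 765*(-1/129) = -255/43 ≈ -5.9302)
A(B) = B**(5/2) (A(B) = B**2*sqrt(B) = B**(5/2))
q = 89180 (q = -(-490)*182 = -2*(-44590) = 89180)
A(K)/q = (-255/43)**(5/2)/89180 = (65025*I*sqrt(10965)/79507)*(1/89180) = 13005*I*sqrt(10965)/1418086852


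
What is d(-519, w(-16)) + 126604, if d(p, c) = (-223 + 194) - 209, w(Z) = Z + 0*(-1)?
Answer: 126366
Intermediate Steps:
w(Z) = Z (w(Z) = Z + 0 = Z)
d(p, c) = -238 (d(p, c) = -29 - 209 = -238)
d(-519, w(-16)) + 126604 = -238 + 126604 = 126366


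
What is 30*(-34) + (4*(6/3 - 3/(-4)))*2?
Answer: -998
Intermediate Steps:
30*(-34) + (4*(6/3 - 3/(-4)))*2 = -1020 + (4*(6*(⅓) - 3*(-¼)))*2 = -1020 + (4*(2 + ¾))*2 = -1020 + (4*(11/4))*2 = -1020 + 11*2 = -1020 + 22 = -998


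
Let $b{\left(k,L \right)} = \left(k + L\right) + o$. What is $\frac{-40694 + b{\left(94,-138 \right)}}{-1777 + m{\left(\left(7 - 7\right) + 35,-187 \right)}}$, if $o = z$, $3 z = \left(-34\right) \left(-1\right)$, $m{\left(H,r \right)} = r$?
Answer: $\frac{30545}{1473} \approx 20.737$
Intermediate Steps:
$z = \frac{34}{3}$ ($z = \frac{\left(-34\right) \left(-1\right)}{3} = \frac{1}{3} \cdot 34 = \frac{34}{3} \approx 11.333$)
$o = \frac{34}{3} \approx 11.333$
$b{\left(k,L \right)} = \frac{34}{3} + L + k$ ($b{\left(k,L \right)} = \left(k + L\right) + \frac{34}{3} = \left(L + k\right) + \frac{34}{3} = \frac{34}{3} + L + k$)
$\frac{-40694 + b{\left(94,-138 \right)}}{-1777 + m{\left(\left(7 - 7\right) + 35,-187 \right)}} = \frac{-40694 + \left(\frac{34}{3} - 138 + 94\right)}{-1777 - 187} = \frac{-40694 - \frac{98}{3}}{-1964} = \left(- \frac{122180}{3}\right) \left(- \frac{1}{1964}\right) = \frac{30545}{1473}$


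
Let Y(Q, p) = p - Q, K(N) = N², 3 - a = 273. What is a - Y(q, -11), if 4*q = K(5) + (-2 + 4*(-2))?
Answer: -1021/4 ≈ -255.25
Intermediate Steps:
a = -270 (a = 3 - 1*273 = 3 - 273 = -270)
q = 15/4 (q = (5² + (-2 + 4*(-2)))/4 = (25 + (-2 - 8))/4 = (25 - 10)/4 = (¼)*15 = 15/4 ≈ 3.7500)
a - Y(q, -11) = -270 - (-11 - 1*15/4) = -270 - (-11 - 15/4) = -270 - 1*(-59/4) = -270 + 59/4 = -1021/4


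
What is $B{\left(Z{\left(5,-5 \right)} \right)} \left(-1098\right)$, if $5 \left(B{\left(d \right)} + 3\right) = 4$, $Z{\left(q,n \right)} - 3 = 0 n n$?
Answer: $\frac{12078}{5} \approx 2415.6$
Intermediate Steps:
$Z{\left(q,n \right)} = 3$ ($Z{\left(q,n \right)} = 3 + 0 n n = 3 + 0 n = 3 + 0 = 3$)
$B{\left(d \right)} = - \frac{11}{5}$ ($B{\left(d \right)} = -3 + \frac{1}{5} \cdot 4 = -3 + \frac{4}{5} = - \frac{11}{5}$)
$B{\left(Z{\left(5,-5 \right)} \right)} \left(-1098\right) = \left(- \frac{11}{5}\right) \left(-1098\right) = \frac{12078}{5}$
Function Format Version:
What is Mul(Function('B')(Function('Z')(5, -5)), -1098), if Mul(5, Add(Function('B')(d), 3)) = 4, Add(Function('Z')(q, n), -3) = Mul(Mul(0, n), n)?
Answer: Rational(12078, 5) ≈ 2415.6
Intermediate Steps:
Function('Z')(q, n) = 3 (Function('Z')(q, n) = Add(3, Mul(Mul(0, n), n)) = Add(3, Mul(0, n)) = Add(3, 0) = 3)
Function('B')(d) = Rational(-11, 5) (Function('B')(d) = Add(-3, Mul(Rational(1, 5), 4)) = Add(-3, Rational(4, 5)) = Rational(-11, 5))
Mul(Function('B')(Function('Z')(5, -5)), -1098) = Mul(Rational(-11, 5), -1098) = Rational(12078, 5)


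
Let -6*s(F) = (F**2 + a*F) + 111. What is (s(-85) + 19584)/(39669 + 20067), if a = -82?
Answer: 51599/179208 ≈ 0.28793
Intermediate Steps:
s(F) = -37/2 - F**2/6 + 41*F/3 (s(F) = -((F**2 - 82*F) + 111)/6 = -(111 + F**2 - 82*F)/6 = -37/2 - F**2/6 + 41*F/3)
(s(-85) + 19584)/(39669 + 20067) = ((-37/2 - 1/6*(-85)**2 + (41/3)*(-85)) + 19584)/(39669 + 20067) = ((-37/2 - 1/6*7225 - 3485/3) + 19584)/59736 = ((-37/2 - 7225/6 - 3485/3) + 19584)*(1/59736) = (-7153/3 + 19584)*(1/59736) = (51599/3)*(1/59736) = 51599/179208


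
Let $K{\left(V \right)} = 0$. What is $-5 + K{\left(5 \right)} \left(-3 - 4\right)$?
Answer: $-5$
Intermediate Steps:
$-5 + K{\left(5 \right)} \left(-3 - 4\right) = -5 + 0 \left(-3 - 4\right) = -5 + 0 \left(-7\right) = -5 + 0 = -5$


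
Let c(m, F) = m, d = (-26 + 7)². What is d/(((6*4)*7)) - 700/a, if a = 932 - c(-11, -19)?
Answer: 222823/158424 ≈ 1.4065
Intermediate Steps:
d = 361 (d = (-19)² = 361)
a = 943 (a = 932 - 1*(-11) = 932 + 11 = 943)
d/(((6*4)*7)) - 700/a = 361/(((6*4)*7)) - 700/943 = 361/((24*7)) - 700*1/943 = 361/168 - 700/943 = 222823/158424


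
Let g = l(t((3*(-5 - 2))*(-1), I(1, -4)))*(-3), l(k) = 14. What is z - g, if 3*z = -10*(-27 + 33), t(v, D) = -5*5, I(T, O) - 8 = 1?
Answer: 22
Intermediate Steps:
I(T, O) = 9 (I(T, O) = 8 + 1 = 9)
t(v, D) = -25
z = -20 (z = (-10*(-27 + 33))/3 = (-10*6)/3 = (⅓)*(-60) = -20)
g = -42 (g = 14*(-3) = -42)
z - g = -20 - 1*(-42) = -20 + 42 = 22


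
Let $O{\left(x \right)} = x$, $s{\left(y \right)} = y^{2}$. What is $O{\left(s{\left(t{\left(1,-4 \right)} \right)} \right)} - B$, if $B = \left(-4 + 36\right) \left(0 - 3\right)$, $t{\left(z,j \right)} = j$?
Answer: $112$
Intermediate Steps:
$B = -96$ ($B = 32 \left(0 - 3\right) = 32 \left(-3\right) = -96$)
$O{\left(s{\left(t{\left(1,-4 \right)} \right)} \right)} - B = \left(-4\right)^{2} - -96 = 16 + 96 = 112$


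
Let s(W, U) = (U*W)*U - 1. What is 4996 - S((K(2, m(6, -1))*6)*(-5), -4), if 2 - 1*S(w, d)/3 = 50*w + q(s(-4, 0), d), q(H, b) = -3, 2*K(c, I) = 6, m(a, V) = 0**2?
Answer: -8519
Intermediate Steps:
m(a, V) = 0
K(c, I) = 3 (K(c, I) = (1/2)*6 = 3)
s(W, U) = -1 + W*U**2 (s(W, U) = W*U**2 - 1 = -1 + W*U**2)
S(w, d) = 15 - 150*w (S(w, d) = 6 - 3*(50*w - 3) = 6 - 3*(-3 + 50*w) = 6 + (9 - 150*w) = 15 - 150*w)
4996 - S((K(2, m(6, -1))*6)*(-5), -4) = 4996 - (15 - 150*3*6*(-5)) = 4996 - (15 - 2700*(-5)) = 4996 - (15 - 150*(-90)) = 4996 - (15 + 13500) = 4996 - 1*13515 = 4996 - 13515 = -8519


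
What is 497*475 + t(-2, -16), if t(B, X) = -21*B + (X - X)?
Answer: 236117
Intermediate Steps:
t(B, X) = -21*B (t(B, X) = -21*B + 0 = -21*B)
497*475 + t(-2, -16) = 497*475 - 21*(-2) = 236075 + 42 = 236117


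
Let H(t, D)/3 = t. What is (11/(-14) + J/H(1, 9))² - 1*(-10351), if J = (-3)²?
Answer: 2029757/196 ≈ 10356.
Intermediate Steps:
H(t, D) = 3*t
J = 9
(11/(-14) + J/H(1, 9))² - 1*(-10351) = (11/(-14) + 9/((3*1)))² - 1*(-10351) = (11*(-1/14) + 9/3)² + 10351 = (-11/14 + 9*(⅓))² + 10351 = (-11/14 + 3)² + 10351 = (31/14)² + 10351 = 961/196 + 10351 = 2029757/196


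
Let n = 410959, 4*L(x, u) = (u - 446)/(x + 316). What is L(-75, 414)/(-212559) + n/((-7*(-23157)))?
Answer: 7017360836771/2767933307727 ≈ 2.5352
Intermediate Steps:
L(x, u) = (-446 + u)/(4*(316 + x)) (L(x, u) = ((u - 446)/(x + 316))/4 = ((-446 + u)/(316 + x))/4 = (-446 + u)/(4*(316 + x)))
L(-75, 414)/(-212559) + n/((-7*(-23157))) = ((-446 + 414)/(4*(316 - 75)))/(-212559) + 410959/((-7*(-23157))) = ((¼)*(-32)/241)*(-1/212559) + 410959/162099 = ((¼)*(1/241)*(-32))*(-1/212559) + 410959*(1/162099) = -8/241*(-1/212559) + 410959/162099 = 8/51226719 + 410959/162099 = 7017360836771/2767933307727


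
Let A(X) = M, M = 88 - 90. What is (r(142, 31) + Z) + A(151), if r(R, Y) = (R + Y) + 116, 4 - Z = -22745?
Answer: 23036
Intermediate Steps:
Z = 22749 (Z = 4 - 1*(-22745) = 4 + 22745 = 22749)
M = -2
r(R, Y) = 116 + R + Y
A(X) = -2
(r(142, 31) + Z) + A(151) = ((116 + 142 + 31) + 22749) - 2 = (289 + 22749) - 2 = 23038 - 2 = 23036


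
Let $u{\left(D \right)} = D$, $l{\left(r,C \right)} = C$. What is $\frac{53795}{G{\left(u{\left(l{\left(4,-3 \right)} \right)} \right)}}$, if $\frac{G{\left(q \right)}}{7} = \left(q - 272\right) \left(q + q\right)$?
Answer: $\frac{1537}{330} \approx 4.6576$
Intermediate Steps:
$G{\left(q \right)} = 14 q \left(-272 + q\right)$ ($G{\left(q \right)} = 7 \left(q - 272\right) \left(q + q\right) = 7 \left(-272 + q\right) 2 q = 7 \cdot 2 q \left(-272 + q\right) = 14 q \left(-272 + q\right)$)
$\frac{53795}{G{\left(u{\left(l{\left(4,-3 \right)} \right)} \right)}} = \frac{53795}{14 \left(-3\right) \left(-272 - 3\right)} = \frac{53795}{14 \left(-3\right) \left(-275\right)} = \frac{53795}{11550} = 53795 \cdot \frac{1}{11550} = \frac{1537}{330}$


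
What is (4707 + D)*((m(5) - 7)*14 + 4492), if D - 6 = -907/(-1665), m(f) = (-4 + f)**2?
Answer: 34594213216/1665 ≈ 2.0777e+7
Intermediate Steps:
D = 10897/1665 (D = 6 - 907/(-1665) = 6 - 907*(-1/1665) = 6 + 907/1665 = 10897/1665 ≈ 6.5447)
(4707 + D)*((m(5) - 7)*14 + 4492) = (4707 + 10897/1665)*(((-4 + 5)**2 - 7)*14 + 4492) = 7848052*((1**2 - 7)*14 + 4492)/1665 = 7848052*((1 - 7)*14 + 4492)/1665 = 7848052*(-6*14 + 4492)/1665 = 7848052*(-84 + 4492)/1665 = (7848052/1665)*4408 = 34594213216/1665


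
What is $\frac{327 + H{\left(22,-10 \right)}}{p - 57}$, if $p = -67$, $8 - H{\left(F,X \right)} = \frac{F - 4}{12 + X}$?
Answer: $- \frac{163}{62} \approx -2.629$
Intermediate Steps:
$H{\left(F,X \right)} = 8 - \frac{-4 + F}{12 + X}$ ($H{\left(F,X \right)} = 8 - \frac{F - 4}{12 + X} = 8 - \frac{-4 + F}{12 + X}$)
$\frac{327 + H{\left(22,-10 \right)}}{p - 57} = \frac{327 + \frac{100 - 22 + 8 \left(-10\right)}{12 - 10}}{-67 - 57} = \frac{327 + \frac{100 - 22 - 80}{2}}{-124} = \left(327 + \frac{1}{2} \left(-2\right)\right) \left(- \frac{1}{124}\right) = \left(327 - 1\right) \left(- \frac{1}{124}\right) = 326 \left(- \frac{1}{124}\right) = - \frac{163}{62}$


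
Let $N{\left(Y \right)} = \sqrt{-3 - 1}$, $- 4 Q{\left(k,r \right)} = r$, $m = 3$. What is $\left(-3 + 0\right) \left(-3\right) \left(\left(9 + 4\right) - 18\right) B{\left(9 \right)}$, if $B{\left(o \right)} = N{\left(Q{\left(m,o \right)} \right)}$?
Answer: $- 90 i \approx - 90.0 i$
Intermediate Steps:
$Q{\left(k,r \right)} = - \frac{r}{4}$
$N{\left(Y \right)} = 2 i$ ($N{\left(Y \right)} = \sqrt{-4} = 2 i$)
$B{\left(o \right)} = 2 i$
$\left(-3 + 0\right) \left(-3\right) \left(\left(9 + 4\right) - 18\right) B{\left(9 \right)} = \left(-3 + 0\right) \left(-3\right) \left(\left(9 + 4\right) - 18\right) 2 i = \left(-3\right) \left(-3\right) \left(13 - 18\right) 2 i = 9 \left(-5\right) 2 i = - 45 \cdot 2 i = - 90 i$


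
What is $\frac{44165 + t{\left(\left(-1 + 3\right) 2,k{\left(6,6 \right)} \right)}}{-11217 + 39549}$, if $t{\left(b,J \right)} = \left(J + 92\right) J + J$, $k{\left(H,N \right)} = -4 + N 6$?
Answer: $\frac{16055}{9444} \approx 1.7$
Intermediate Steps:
$k{\left(H,N \right)} = -4 + 6 N$
$t{\left(b,J \right)} = J + J \left(92 + J\right)$ ($t{\left(b,J \right)} = \left(92 + J\right) J + J = J \left(92 + J\right) + J = J + J \left(92 + J\right)$)
$\frac{44165 + t{\left(\left(-1 + 3\right) 2,k{\left(6,6 \right)} \right)}}{-11217 + 39549} = \frac{44165 + \left(-4 + 6 \cdot 6\right) \left(93 + \left(-4 + 6 \cdot 6\right)\right)}{-11217 + 39549} = \frac{44165 + \left(-4 + 36\right) \left(93 + \left(-4 + 36\right)\right)}{28332} = \left(44165 + 32 \left(93 + 32\right)\right) \frac{1}{28332} = \left(44165 + 32 \cdot 125\right) \frac{1}{28332} = \left(44165 + 4000\right) \frac{1}{28332} = 48165 \cdot \frac{1}{28332} = \frac{16055}{9444}$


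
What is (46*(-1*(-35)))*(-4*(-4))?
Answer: 25760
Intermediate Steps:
(46*(-1*(-35)))*(-4*(-4)) = (46*35)*16 = 1610*16 = 25760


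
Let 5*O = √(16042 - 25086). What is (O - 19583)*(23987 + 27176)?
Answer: -1001925029 + 102326*I*√2261/5 ≈ -1.0019e+9 + 9.7312e+5*I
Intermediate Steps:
O = 2*I*√2261/5 (O = √(16042 - 25086)/5 = √(-9044)/5 = (2*I*√2261)/5 = 2*I*√2261/5 ≈ 19.02*I)
(O - 19583)*(23987 + 27176) = (2*I*√2261/5 - 19583)*(23987 + 27176) = (-19583 + 2*I*√2261/5)*51163 = -1001925029 + 102326*I*√2261/5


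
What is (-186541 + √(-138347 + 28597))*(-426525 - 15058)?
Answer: 82373334403 - 2207915*I*√4390 ≈ 8.2373e+10 - 1.4629e+8*I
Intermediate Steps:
(-186541 + √(-138347 + 28597))*(-426525 - 15058) = (-186541 + √(-109750))*(-441583) = (-186541 + 5*I*√4390)*(-441583) = 82373334403 - 2207915*I*√4390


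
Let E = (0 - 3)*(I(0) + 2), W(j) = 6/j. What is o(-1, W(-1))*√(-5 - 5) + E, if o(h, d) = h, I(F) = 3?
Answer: -15 - I*√10 ≈ -15.0 - 3.1623*I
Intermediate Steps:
E = -15 (E = (0 - 3)*(3 + 2) = -3*5 = -15)
o(-1, W(-1))*√(-5 - 5) + E = -√(-5 - 5) - 15 = -√(-10) - 15 = -I*√10 - 15 = -15 - I*√10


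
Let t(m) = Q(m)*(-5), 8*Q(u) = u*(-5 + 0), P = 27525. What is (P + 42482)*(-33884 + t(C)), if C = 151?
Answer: -18712661079/8 ≈ -2.3391e+9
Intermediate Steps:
Q(u) = -5*u/8 (Q(u) = (u*(-5 + 0))/8 = (u*(-5))/8 = (-5*u)/8 = -5*u/8)
t(m) = 25*m/8 (t(m) = -5*m/8*(-5) = 25*m/8)
(P + 42482)*(-33884 + t(C)) = (27525 + 42482)*(-33884 + (25/8)*151) = 70007*(-33884 + 3775/8) = 70007*(-267297/8) = -18712661079/8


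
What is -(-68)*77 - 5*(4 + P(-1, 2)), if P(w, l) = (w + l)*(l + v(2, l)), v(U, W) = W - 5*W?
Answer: 5246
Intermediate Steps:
v(U, W) = -4*W
P(w, l) = -3*l*(l + w) (P(w, l) = (w + l)*(l - 4*l) = (l + w)*(-3*l) = -3*l*(l + w))
-(-68)*77 - 5*(4 + P(-1, 2)) = -(-68)*77 - 5*(4 + 3*2*(-1*2 - 1*(-1))) = -68*(-77) - 5*(4 + 3*2*(-2 + 1)) = 5236 - 5*(4 + 3*2*(-1)) = 5236 - 5*(4 - 6) = 5236 - 5*(-2) = 5236 + 10 = 5246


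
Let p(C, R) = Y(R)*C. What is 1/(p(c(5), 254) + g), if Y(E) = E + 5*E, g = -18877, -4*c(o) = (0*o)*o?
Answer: -1/18877 ≈ -5.2975e-5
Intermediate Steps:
c(o) = 0 (c(o) = -0*o*o/4 = -0*o = -¼*0 = 0)
Y(E) = 6*E
p(C, R) = 6*C*R (p(C, R) = (6*R)*C = 6*C*R)
1/(p(c(5), 254) + g) = 1/(6*0*254 - 18877) = 1/(0 - 18877) = 1/(-18877) = -1/18877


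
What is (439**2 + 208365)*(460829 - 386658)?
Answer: 29748949706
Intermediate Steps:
(439**2 + 208365)*(460829 - 386658) = (192721 + 208365)*74171 = 401086*74171 = 29748949706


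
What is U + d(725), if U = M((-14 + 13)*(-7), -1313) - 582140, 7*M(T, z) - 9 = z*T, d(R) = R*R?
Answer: -404787/7 ≈ -57827.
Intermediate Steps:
d(R) = R²
M(T, z) = 9/7 + T*z/7 (M(T, z) = 9/7 + (z*T)/7 = 9/7 + (T*z)/7 = 9/7 + T*z/7)
U = -4084162/7 (U = (9/7 + (⅐)*((-14 + 13)*(-7))*(-1313)) - 582140 = (9/7 + (⅐)*(-1*(-7))*(-1313)) - 582140 = (9/7 + (⅐)*7*(-1313)) - 582140 = (9/7 - 1313) - 582140 = -9182/7 - 582140 = -4084162/7 ≈ -5.8345e+5)
U + d(725) = -4084162/7 + 725² = -4084162/7 + 525625 = -404787/7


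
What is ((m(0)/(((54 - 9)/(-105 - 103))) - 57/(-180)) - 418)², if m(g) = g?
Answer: 628053721/3600 ≈ 1.7446e+5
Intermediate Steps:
((m(0)/(((54 - 9)/(-105 - 103))) - 57/(-180)) - 418)² = ((0/(((54 - 9)/(-105 - 103))) - 57/(-180)) - 418)² = ((0/((45/(-208))) - 57*(-1/180)) - 418)² = ((0/((45*(-1/208))) + 19/60) - 418)² = ((0/(-45/208) + 19/60) - 418)² = ((0*(-208/45) + 19/60) - 418)² = ((0 + 19/60) - 418)² = (19/60 - 418)² = (-25061/60)² = 628053721/3600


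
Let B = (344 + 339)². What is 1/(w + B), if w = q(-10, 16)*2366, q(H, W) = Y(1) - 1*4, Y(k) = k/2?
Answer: 1/458208 ≈ 2.1824e-6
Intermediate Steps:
Y(k) = k/2 (Y(k) = k*(½) = k/2)
q(H, W) = -7/2 (q(H, W) = (½)*1 - 1*4 = ½ - 4 = -7/2)
B = 466489 (B = 683² = 466489)
w = -8281 (w = -7/2*2366 = -8281)
1/(w + B) = 1/(-8281 + 466489) = 1/458208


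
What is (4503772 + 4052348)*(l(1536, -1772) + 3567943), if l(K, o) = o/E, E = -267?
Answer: 2716974666858120/89 ≈ 3.0528e+13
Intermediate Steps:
l(K, o) = -o/267 (l(K, o) = o/(-267) = o*(-1/267) = -o/267)
(4503772 + 4052348)*(l(1536, -1772) + 3567943) = (4503772 + 4052348)*(-1/267*(-1772) + 3567943) = 8556120*(1772/267 + 3567943) = 8556120*(952642553/267) = 2716974666858120/89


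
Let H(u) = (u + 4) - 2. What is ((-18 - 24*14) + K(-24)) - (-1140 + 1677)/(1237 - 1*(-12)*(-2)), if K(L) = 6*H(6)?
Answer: -371715/1213 ≈ -306.44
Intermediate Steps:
H(u) = 2 + u (H(u) = (4 + u) - 2 = 2 + u)
K(L) = 48 (K(L) = 6*(2 + 6) = 6*8 = 48)
((-18 - 24*14) + K(-24)) - (-1140 + 1677)/(1237 - 1*(-12)*(-2)) = ((-18 - 24*14) + 48) - (-1140 + 1677)/(1237 - 1*(-12)*(-2)) = ((-18 - 336) + 48) - 537/(1237 + 12*(-2)) = (-354 + 48) - 537/(1237 - 24) = -306 - 537/1213 = -371715/1213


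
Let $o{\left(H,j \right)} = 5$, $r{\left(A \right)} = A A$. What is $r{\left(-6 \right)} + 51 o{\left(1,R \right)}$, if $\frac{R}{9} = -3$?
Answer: $291$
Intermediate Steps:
$R = -27$ ($R = 9 \left(-3\right) = -27$)
$r{\left(A \right)} = A^{2}$
$r{\left(-6 \right)} + 51 o{\left(1,R \right)} = \left(-6\right)^{2} + 51 \cdot 5 = 36 + 255 = 291$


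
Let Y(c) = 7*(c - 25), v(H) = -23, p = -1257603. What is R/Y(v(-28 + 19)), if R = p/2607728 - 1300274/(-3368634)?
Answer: 60403093345/210827548885248 ≈ 0.00028650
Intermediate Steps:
Y(c) = -175 + 7*c (Y(c) = 7*(-25 + c) = -175 + 7*c)
R = -422821653415/4392240601776 (R = -1257603/2607728 - 1300274/(-3368634) = -1257603*1/2607728 - 1300274*(-1/3368634) = -1257603/2607728 + 650137/1684317 = -422821653415/4392240601776 ≈ -0.096266)
R/Y(v(-28 + 19)) = -422821653415/(4392240601776*(-175 + 7*(-23))) = -422821653415/(4392240601776*(-175 - 161)) = -422821653415/4392240601776/(-336) = -422821653415/4392240601776*(-1/336) = 60403093345/210827548885248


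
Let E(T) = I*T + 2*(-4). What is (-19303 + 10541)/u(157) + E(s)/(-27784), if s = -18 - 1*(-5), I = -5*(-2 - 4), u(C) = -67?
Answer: 121735037/930764 ≈ 130.79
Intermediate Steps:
I = 30 (I = -5*(-6) = 30)
s = -13 (s = -18 + 5 = -13)
E(T) = -8 + 30*T (E(T) = 30*T + 2*(-4) = 30*T - 8 = -8 + 30*T)
(-19303 + 10541)/u(157) + E(s)/(-27784) = (-19303 + 10541)/(-67) + (-8 + 30*(-13))/(-27784) = -8762*(-1/67) + (-8 - 390)*(-1/27784) = 8762/67 - 398*(-1/27784) = 8762/67 + 199/13892 = 121735037/930764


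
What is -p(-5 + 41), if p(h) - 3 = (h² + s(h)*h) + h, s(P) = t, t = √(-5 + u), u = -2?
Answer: -1335 - 36*I*√7 ≈ -1335.0 - 95.247*I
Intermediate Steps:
t = I*√7 (t = √(-5 - 2) = √(-7) = I*√7 ≈ 2.6458*I)
s(P) = I*√7
p(h) = 3 + h + h² + I*h*√7 (p(h) = 3 + ((h² + (I*√7)*h) + h) = 3 + ((h² + I*h*√7) + h) = 3 + (h + h² + I*h*√7) = 3 + h + h² + I*h*√7)
-p(-5 + 41) = -(3 + (-5 + 41) + (-5 + 41)² + I*(-5 + 41)*√7) = -(3 + 36 + 36² + I*36*√7) = -(3 + 36 + 1296 + 36*I*√7) = -(1335 + 36*I*√7) = -1335 - 36*I*√7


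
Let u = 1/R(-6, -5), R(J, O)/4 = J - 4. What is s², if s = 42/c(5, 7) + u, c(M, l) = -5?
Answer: 113569/1600 ≈ 70.981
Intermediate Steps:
R(J, O) = -16 + 4*J (R(J, O) = 4*(J - 4) = 4*(-4 + J) = -16 + 4*J)
u = -1/40 (u = 1/(-16 + 4*(-6)) = 1/(-16 - 24) = 1/(-40) = -1/40 ≈ -0.025000)
s = -337/40 (s = 42/(-5) - 1/40 = 42*(-⅕) - 1/40 = -42/5 - 1/40 = -337/40 ≈ -8.4250)
s² = (-337/40)² = 113569/1600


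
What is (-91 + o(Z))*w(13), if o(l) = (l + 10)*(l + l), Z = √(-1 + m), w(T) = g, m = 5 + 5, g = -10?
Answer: 130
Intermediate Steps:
m = 10
w(T) = -10
Z = 3 (Z = √(-1 + 10) = √9 = 3)
o(l) = 2*l*(10 + l) (o(l) = (10 + l)*(2*l) = 2*l*(10 + l))
(-91 + o(Z))*w(13) = (-91 + 2*3*(10 + 3))*(-10) = (-91 + 2*3*13)*(-10) = (-91 + 78)*(-10) = -13*(-10) = 130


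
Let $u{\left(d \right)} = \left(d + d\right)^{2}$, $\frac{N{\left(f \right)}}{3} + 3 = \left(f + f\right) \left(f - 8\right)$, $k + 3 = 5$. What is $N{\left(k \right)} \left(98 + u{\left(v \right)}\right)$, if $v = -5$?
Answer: $-16038$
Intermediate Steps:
$k = 2$ ($k = -3 + 5 = 2$)
$N{\left(f \right)} = -9 + 6 f \left(-8 + f\right)$ ($N{\left(f \right)} = -9 + 3 \left(f + f\right) \left(f - 8\right) = -9 + 3 \cdot 2 f \left(-8 + f\right) = -9 + 6 f \left(-8 + f\right)$)
$u{\left(d \right)} = 4 d^{2}$ ($u{\left(d \right)} = \left(2 d\right)^{2} = 4 d^{2}$)
$N{\left(k \right)} \left(98 + u{\left(v \right)}\right) = \left(-9 - 96 + 6 \cdot 2^{2}\right) \left(98 + 4 \left(-5\right)^{2}\right) = \left(-9 - 96 + 6 \cdot 4\right) \left(98 + 4 \cdot 25\right) = \left(-9 - 96 + 24\right) \left(98 + 100\right) = \left(-81\right) 198 = -16038$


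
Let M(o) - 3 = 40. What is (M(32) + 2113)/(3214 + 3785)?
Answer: 2156/6999 ≈ 0.30804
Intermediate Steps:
M(o) = 43 (M(o) = 3 + 40 = 43)
(M(32) + 2113)/(3214 + 3785) = (43 + 2113)/(3214 + 3785) = 2156/6999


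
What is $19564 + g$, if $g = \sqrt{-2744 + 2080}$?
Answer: $19564 + 2 i \sqrt{166} \approx 19564.0 + 25.768 i$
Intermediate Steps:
$g = 2 i \sqrt{166}$ ($g = \sqrt{-664} = 2 i \sqrt{166} \approx 25.768 i$)
$19564 + g = 19564 + 2 i \sqrt{166}$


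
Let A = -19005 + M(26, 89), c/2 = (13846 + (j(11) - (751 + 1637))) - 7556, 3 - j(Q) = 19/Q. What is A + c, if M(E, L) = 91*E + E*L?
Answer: -71703/11 ≈ -6518.5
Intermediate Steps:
j(Q) = 3 - 19/Q
c = 85872/11 (c = 2*((13846 + ((3 - 19/11) - (751 + 1637))) - 7556) = 2*((13846 + ((3 - 19*1/11) - 1*2388)) - 7556) = 2*((13846 + ((3 - 19/11) - 2388)) - 7556) = 2*((13846 + (14/11 - 2388)) - 7556) = 2*((13846 - 26254/11) - 7556) = 2*(126052/11 - 7556) = 2*(42936/11) = 85872/11 ≈ 7806.5)
A = -14325 (A = -19005 + 26*(91 + 89) = -19005 + 26*180 = -19005 + 4680 = -14325)
A + c = -14325 + 85872/11 = -71703/11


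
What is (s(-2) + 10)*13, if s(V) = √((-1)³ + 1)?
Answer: 130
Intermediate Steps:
s(V) = 0 (s(V) = √(-1 + 1) = √0 = 0)
(s(-2) + 10)*13 = (0 + 10)*13 = 10*13 = 130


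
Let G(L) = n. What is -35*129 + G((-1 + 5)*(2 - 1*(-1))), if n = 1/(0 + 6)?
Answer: -27089/6 ≈ -4514.8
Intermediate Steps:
n = ⅙ (n = 1/6 = ⅙ ≈ 0.16667)
G(L) = ⅙
-35*129 + G((-1 + 5)*(2 - 1*(-1))) = -35*129 + ⅙ = -4515 + ⅙ = -27089/6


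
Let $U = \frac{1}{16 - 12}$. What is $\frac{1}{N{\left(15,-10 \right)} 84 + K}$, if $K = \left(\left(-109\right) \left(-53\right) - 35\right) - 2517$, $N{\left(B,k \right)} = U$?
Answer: $\frac{1}{3246} \approx 0.00030807$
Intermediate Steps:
$U = \frac{1}{4} \approx 0.25$
$N{\left(B,k \right)} = \frac{1}{4}$
$K = 3225$ ($K = \left(5777 - 35\right) - 2517 = 5742 - 2517 = 3225$)
$\frac{1}{N{\left(15,-10 \right)} 84 + K} = \frac{1}{\frac{1}{4} \cdot 84 + 3225} = \frac{1}{21 + 3225} = \frac{1}{3246}$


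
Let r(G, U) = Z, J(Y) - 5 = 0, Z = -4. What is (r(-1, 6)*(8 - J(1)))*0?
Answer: 0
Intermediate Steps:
J(Y) = 5 (J(Y) = 5 + 0 = 5)
r(G, U) = -4
(r(-1, 6)*(8 - J(1)))*0 = -4*(8 - 1*5)*0 = -4*(8 - 5)*0 = -4*3*0 = -12*0 = 0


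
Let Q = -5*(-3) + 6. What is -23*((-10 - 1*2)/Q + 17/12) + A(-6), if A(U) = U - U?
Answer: -1633/84 ≈ -19.440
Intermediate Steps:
A(U) = 0
Q = 21 (Q = 15 + 6 = 21)
-23*((-10 - 1*2)/Q + 17/12) + A(-6) = -23*((-10 - 1*2)/21 + 17/12) + 0 = -23*((-10 - 2)*(1/21) + 17*(1/12)) + 0 = -23*(-12*1/21 + 17/12) + 0 = -23*(-4/7 + 17/12) + 0 = -23*71/84 + 0 = -1633/84 + 0 = -1633/84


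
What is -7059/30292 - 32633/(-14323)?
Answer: 887412779/433872316 ≈ 2.0453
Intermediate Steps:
-7059/30292 - 32633/(-14323) = -7059*1/30292 - 32633*(-1/14323) = -7059/30292 + 32633/14323 = 887412779/433872316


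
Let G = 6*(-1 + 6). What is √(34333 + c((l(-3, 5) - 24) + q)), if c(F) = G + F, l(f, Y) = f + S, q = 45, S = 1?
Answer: √34382 ≈ 185.42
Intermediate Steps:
l(f, Y) = 1 + f (l(f, Y) = f + 1 = 1 + f)
G = 30 (G = 6*5 = 30)
c(F) = 30 + F
√(34333 + c((l(-3, 5) - 24) + q)) = √(34333 + (30 + (((1 - 3) - 24) + 45))) = √(34333 + (30 + ((-2 - 24) + 45))) = √(34333 + (30 + (-26 + 45))) = √(34333 + (30 + 19)) = √(34333 + 49) = √34382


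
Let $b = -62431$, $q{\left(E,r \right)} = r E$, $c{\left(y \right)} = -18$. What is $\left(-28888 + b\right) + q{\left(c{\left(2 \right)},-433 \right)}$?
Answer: $-83525$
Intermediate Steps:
$q{\left(E,r \right)} = E r$
$\left(-28888 + b\right) + q{\left(c{\left(2 \right)},-433 \right)} = \left(-28888 - 62431\right) - -7794 = -91319 + 7794 = -83525$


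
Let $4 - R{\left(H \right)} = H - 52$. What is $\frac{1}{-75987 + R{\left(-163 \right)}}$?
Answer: $- \frac{1}{75768} \approx -1.3198 \cdot 10^{-5}$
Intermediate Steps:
$R{\left(H \right)} = 56 - H$ ($R{\left(H \right)} = 4 - \left(H - 52\right) = 4 - \left(-52 + H\right) = 56 - H$)
$\frac{1}{-75987 + R{\left(-163 \right)}} = \frac{1}{-75987 + \left(56 - -163\right)} = \frac{1}{-75987 + \left(56 + 163\right)} = \frac{1}{-75987 + 219} = \frac{1}{-75768} = - \frac{1}{75768}$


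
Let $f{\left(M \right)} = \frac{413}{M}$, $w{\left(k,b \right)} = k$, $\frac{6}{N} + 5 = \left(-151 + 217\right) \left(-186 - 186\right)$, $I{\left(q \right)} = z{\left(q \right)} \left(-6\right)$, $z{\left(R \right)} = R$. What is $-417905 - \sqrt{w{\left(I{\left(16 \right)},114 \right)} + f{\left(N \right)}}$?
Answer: $-417905 - \frac{i \sqrt{60855702}}{6} \approx -4.1791 \cdot 10^{5} - 1300.2 i$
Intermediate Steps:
$I{\left(q \right)} = - 6 q$ ($I{\left(q \right)} = q \left(-6\right) = - 6 q$)
$N = - \frac{6}{24557}$ ($N = \frac{6}{-5 + \left(-151 + 217\right) \left(-186 - 186\right)} = \frac{6}{-5 + 66 \left(-372\right)} = \frac{6}{-5 - 24552} = \frac{6}{-24557} = 6 \left(- \frac{1}{24557}\right) = - \frac{6}{24557} \approx -0.00024433$)
$-417905 - \sqrt{w{\left(I{\left(16 \right)},114 \right)} + f{\left(N \right)}} = -417905 - \sqrt{\left(-6\right) 16 + \frac{413}{- \frac{6}{24557}}} = -417905 - \sqrt{-96 + 413 \left(- \frac{24557}{6}\right)} = -417905 - \sqrt{-96 - \frac{10142041}{6}} = -417905 - \sqrt{- \frac{10142617}{6}} = -417905 - \frac{i \sqrt{60855702}}{6}$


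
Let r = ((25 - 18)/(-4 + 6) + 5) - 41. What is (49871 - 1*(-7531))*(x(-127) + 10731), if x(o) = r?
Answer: 614115297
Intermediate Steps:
r = -65/2 (r = (7/2 + 5) - 41 = 17/2 - 41 = -65/2 ≈ -32.500)
x(o) = -65/2
(49871 - 1*(-7531))*(x(-127) + 10731) = (49871 - 1*(-7531))*(-65/2 + 10731) = (49871 + 7531)*(21397/2) = 57402*(21397/2) = 614115297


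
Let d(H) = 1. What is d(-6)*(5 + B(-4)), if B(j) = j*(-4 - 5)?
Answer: 41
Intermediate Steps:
B(j) = -9*j (B(j) = j*(-9) = -9*j)
d(-6)*(5 + B(-4)) = 1*(5 - 9*(-4)) = 1*(5 + 36) = 1*41 = 41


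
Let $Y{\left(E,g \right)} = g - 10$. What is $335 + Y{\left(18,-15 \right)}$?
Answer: $310$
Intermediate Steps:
$Y{\left(E,g \right)} = -10 + g$
$335 + Y{\left(18,-15 \right)} = 335 - 25 = 310$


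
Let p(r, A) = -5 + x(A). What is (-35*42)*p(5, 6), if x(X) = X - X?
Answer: 7350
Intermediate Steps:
x(X) = 0
p(r, A) = -5 (p(r, A) = -5 + 0 = -5)
(-35*42)*p(5, 6) = -35*42*(-5) = -1470*(-5) = 7350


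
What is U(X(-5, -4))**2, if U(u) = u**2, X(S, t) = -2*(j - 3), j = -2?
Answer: 10000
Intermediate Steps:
X(S, t) = 10 (X(S, t) = -2*(-2 - 3) = -2*(-5) = 10)
U(X(-5, -4))**2 = (10**2)**2 = 100**2 = 10000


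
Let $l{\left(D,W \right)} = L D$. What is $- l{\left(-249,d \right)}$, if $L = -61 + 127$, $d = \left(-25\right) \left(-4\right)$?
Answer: $16434$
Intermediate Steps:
$d = 100$
$L = 66$
$l{\left(D,W \right)} = 66 D$
$- l{\left(-249,d \right)} = - 66 \left(-249\right) = \left(-1\right) \left(-16434\right) = 16434$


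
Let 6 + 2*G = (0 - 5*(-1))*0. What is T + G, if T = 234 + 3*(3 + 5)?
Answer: 255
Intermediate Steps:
T = 258 (T = 234 + 3*8 = 234 + 24 = 258)
G = -3 (G = -3 + ((0 - 5*(-1))*0)/2 = -3 + ((0 + 5)*0)/2 = -3 + (5*0)/2 = -3 + (1/2)*0 = -3 + 0 = -3)
T + G = 258 - 3 = 255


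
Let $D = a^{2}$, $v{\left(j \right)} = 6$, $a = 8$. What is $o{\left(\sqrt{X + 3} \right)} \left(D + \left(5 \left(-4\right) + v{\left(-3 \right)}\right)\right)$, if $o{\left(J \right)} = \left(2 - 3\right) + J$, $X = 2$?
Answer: $-50 + 50 \sqrt{5} \approx 61.803$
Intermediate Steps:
$D = 64$ ($D = 8^{2} = 64$)
$o{\left(J \right)} = -1 + J$
$o{\left(\sqrt{X + 3} \right)} \left(D + \left(5 \left(-4\right) + v{\left(-3 \right)}\right)\right) = \left(-1 + \sqrt{2 + 3}\right) \left(64 + \left(5 \left(-4\right) + 6\right)\right) = \left(-1 + \sqrt{5}\right) \left(64 + \left(-20 + 6\right)\right) = \left(-1 + \sqrt{5}\right) \left(64 - 14\right) = \left(-1 + \sqrt{5}\right) 50 = -50 + 50 \sqrt{5}$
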